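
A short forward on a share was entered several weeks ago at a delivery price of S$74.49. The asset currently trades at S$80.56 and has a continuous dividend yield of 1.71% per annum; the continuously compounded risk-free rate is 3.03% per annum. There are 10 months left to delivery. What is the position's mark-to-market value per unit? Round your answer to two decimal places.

-S$6.79

Current fair forward for the remaining 10 months: F = S·e^((r − q)·T), (r − q) = 0.0303 − 0.0171 = 0.0132
F = 80.56 · e^(0.0132 × 10/12) = 80.56 × 1.011061 = 81.4511
Value of long forward = (F − K)·e^(−rT) = (81.4511 − 74.49) · e^(−0.0303·10/12)
= 6.9611 × 0.975066 = 6.79
Short position value = −(long value) = -S$6.79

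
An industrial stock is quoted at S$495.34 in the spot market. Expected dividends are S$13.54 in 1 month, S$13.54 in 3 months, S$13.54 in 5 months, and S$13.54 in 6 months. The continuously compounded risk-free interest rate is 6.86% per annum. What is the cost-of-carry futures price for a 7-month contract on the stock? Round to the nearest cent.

S$460.38

PV(dividends) I = 13.54·e^(−0.0686·1/12) + 13.54·e^(−0.0686·3/12) + 13.54·e^(−0.0686·5/12) + 13.54·e^(−0.0686·6/12)
I = 13.4628 + 13.3098 + 13.1585 + 13.0835 = 53.0146
F = (S − I)·e^(rT) = (495.34 − 53.0146) · e^(0.0686·7/12)
= 442.3254 · e^0.040017 = 442.3254 × 1.040828 = S$460.38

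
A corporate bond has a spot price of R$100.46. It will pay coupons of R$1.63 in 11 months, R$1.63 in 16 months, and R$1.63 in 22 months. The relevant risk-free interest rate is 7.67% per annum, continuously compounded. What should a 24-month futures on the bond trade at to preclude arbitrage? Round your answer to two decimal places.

PV(coupons) I = 1.63·e^(−0.0767·11/12) + 1.63·e^(−0.0767·16/12) + 1.63·e^(−0.0767·22/12)
I = 1.5193 + 1.4715 + 1.4162 = 4.4070
F = (S − I)·e^(rT) = (100.46 − 4.4070) · e^(0.0767·24/12)
= 96.0530 · e^0.153400 = 96.0530 × 1.165791 = R$111.98

R$111.98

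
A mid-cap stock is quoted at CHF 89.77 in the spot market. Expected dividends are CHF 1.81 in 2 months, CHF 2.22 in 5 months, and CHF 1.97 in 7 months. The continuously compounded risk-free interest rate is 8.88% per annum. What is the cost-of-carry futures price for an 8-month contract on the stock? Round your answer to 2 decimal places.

CHF 89.10

PV(dividends) I = 1.81·e^(−0.0888·2/12) + 2.22·e^(−0.0888·5/12) + 1.97·e^(−0.0888·7/12)
I = 1.7834 + 2.1394 + 1.8706 = 5.7934
F = (S − I)·e^(rT) = (89.77 − 5.7934) · e^(0.0888·8/12)
= 83.9766 · e^0.059200 = 83.9766 × 1.060987 = CHF 89.10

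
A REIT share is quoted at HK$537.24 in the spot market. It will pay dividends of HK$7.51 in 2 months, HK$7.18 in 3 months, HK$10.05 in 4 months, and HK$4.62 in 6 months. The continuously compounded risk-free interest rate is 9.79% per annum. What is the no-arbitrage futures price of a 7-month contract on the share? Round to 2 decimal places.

HK$538.62

PV(dividends) I = 7.51·e^(−0.0979·2/12) + 7.18·e^(−0.0979·3/12) + 10.05·e^(−0.0979·4/12) + 4.62·e^(−0.0979·6/12)
I = 7.3885 + 7.0064 + 9.7273 + 4.3993 = 28.5215
F = (S − I)·e^(rT) = (537.24 − 28.5215) · e^(0.0979·7/12)
= 508.7185 · e^0.057108 = 508.7185 × 1.058770 = HK$538.62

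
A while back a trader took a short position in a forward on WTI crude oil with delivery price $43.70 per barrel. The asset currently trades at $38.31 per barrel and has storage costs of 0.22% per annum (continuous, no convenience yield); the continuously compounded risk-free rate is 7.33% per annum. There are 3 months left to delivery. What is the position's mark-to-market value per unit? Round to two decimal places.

Current fair forward for the remaining 3 months: F = S·e^((r + u)·T), (r + u) = 0.0733 + 0.0022 = 0.0755
F = 38.31 · e^(0.0755 × 3/12) = 38.31 × 1.019054 = 39.0400
Value of long forward = (F − K)·e^(−rT) = (39.0400 − 43.70) · e^(−0.0733·3/12)
= -4.6600 × 0.981842 = -4.58
Short position value = −(long value) = $4.58

$4.58 per barrel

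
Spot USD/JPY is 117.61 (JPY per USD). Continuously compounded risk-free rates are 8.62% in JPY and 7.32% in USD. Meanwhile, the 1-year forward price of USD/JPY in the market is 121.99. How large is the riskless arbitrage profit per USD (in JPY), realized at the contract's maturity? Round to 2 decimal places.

Fair forward: F* = S·e^(carry·T), with carry = (r_JPY − r_USD) = 0.0862 − 0.0732 = 0.0130
F* = 117.61 · e^(0.0130 × 1) = 117.61 · e^0.013000 = 117.61 × 1.013085 = 119.1489
Market 121.99 > fair 119.1489: forward overpriced → cash-and-carry (buy spot, short the forward).
At maturity, profit = |F_mkt − F*| = |121.99 − 119.1489| = 2.84 per USD (in JPY)

2.84 per USD (in JPY)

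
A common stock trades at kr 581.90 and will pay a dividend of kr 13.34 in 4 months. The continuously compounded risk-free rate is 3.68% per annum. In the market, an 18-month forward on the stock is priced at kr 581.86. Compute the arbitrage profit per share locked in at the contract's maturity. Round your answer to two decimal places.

PV(dividends) I = 13.34·e^(−0.0368·4/12) = 13.1774
Fair forward F* = (S − I)·e^(rT) = (581.90 − 13.1774)·e^0.055200 = 568.7226 × 1.056752 = 600.9987
Market kr 581.86 < fair 600.9987: forward underpriced → reverse cash-and-carry (short the stock, invest proceeds at r, pay the dividends, go long the forward).
Profit at T = |F_mkt − F*| = |581.86 − 600.9987| = kr 19.14 per share

kr 19.14 per share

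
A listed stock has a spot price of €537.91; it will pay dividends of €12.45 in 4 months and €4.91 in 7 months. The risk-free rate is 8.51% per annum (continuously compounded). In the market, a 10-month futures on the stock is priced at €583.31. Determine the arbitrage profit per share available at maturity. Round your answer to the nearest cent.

€23.87 per share

PV(dividends) I = 12.45·e^(−0.0851·4/12) + 4.91·e^(−0.0851·7/12) = 16.7740
Fair futures F* = (S − I)·e^(rT) = (537.91 − 16.7740)·e^0.070917 = 521.1360 × 1.073492 = 559.4353
Market €583.31 > fair 559.4353: forward overpriced → cash-and-carry (borrow at r, buy the stock and collect the dividends, short the forward).
Profit at T = |F_mkt − F*| = |583.31 − 559.4353| = €23.87 per share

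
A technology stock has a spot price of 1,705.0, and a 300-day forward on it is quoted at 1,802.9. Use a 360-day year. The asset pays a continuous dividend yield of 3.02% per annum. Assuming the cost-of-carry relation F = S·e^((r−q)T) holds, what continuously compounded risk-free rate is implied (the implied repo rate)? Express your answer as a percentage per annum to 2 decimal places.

9.72%

From F = S·e^((r−q)T): (r − q) = ln(F/S)/T
ln(1802.9/1705.0) = ln(1.057419) = 0.055831
(r − q) = 0.055831 / (300/360) = 0.066997
r = ln(F/S)/T + q = 0.066997 + 0.0302 = 0.097197
r = 9.72%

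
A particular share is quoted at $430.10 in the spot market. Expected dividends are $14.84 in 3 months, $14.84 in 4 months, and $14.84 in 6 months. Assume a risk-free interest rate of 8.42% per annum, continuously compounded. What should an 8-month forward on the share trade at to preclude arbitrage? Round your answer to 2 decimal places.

PV(dividends) I = 14.84·e^(−0.0842·3/12) + 14.84·e^(−0.0842·4/12) + 14.84·e^(−0.0842·6/12)
I = 14.5309 + 14.4293 + 14.2282 = 43.1884
F = (S − I)·e^(rT) = (430.10 − 43.1884) · e^(0.0842·8/12)
= 386.9116 · e^0.056133 = 386.9116 × 1.057738 = $409.25

$409.25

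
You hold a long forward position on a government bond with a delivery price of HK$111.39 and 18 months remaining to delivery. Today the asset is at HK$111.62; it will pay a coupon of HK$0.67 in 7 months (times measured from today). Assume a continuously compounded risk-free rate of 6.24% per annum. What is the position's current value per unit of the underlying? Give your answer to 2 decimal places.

HK$9.54

PV(remaining coupons) I = 0.67·e^(−0.0624·7/12) = 0.6461
Current forward F = (S − I)·e^(rT) = (111.62 − 0.6461)·e^(0.0624·18/12) = 110.9739 × 1.098120 = 121.8627
Value (long) = (F − K)·e^(−rT) = (121.8627 − 111.39) × 0.910647 = 9.5369
Value = HK$9.54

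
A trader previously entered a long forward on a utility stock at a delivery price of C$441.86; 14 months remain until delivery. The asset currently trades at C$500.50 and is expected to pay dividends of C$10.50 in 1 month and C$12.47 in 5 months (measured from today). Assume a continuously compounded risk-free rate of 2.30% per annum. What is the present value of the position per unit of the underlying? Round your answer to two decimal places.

C$47.51

PV(remaining dividends) I = 10.50·e^(−0.0230·1/12) + 12.47·e^(−0.0230·5/12) = 22.8310
Current forward F = (S − I)·e^(rT) = (500.50 − 22.8310)·e^(0.0230·14/12) = 477.6690 × 1.027197 = 490.6602
Value (long) = (F − K)·e^(−rT) = (490.6602 − 441.86) × 0.973523 = 47.5081
Value = C$47.51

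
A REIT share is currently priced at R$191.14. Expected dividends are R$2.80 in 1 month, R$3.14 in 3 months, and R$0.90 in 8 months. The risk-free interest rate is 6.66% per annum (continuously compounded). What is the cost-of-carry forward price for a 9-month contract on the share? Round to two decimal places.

PV(dividends) I = 2.80·e^(−0.0666·1/12) + 3.14·e^(−0.0666·3/12) + 0.90·e^(−0.0666·8/12)
I = 2.7845 + 3.0882 + 0.8609 = 6.7336
F = (S − I)·e^(rT) = (191.14 − 6.7336) · e^(0.0666·9/12)
= 184.4064 · e^0.049950 = 184.4064 × 1.051219 = R$193.85

R$193.85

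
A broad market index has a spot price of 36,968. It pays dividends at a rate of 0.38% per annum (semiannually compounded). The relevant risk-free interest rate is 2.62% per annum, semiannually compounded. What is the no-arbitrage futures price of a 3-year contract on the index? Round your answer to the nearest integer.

F = S · (1+r/2)^(2T) / (1+q/2)^(2T)
= 36968 × 1.081220 / 1.011454 = 36968 × 1.068976
F = 39,518

39,518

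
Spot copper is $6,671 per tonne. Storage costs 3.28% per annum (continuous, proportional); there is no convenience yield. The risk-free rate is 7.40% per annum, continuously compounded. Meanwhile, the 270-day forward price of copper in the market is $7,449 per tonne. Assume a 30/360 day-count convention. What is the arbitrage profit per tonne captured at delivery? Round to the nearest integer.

Fair forward: F* = S·e^(carry·T), with carry = (r + u) = 0.0740 + 0.0328 = 0.1068
F* = 6671 · e^(0.1068 × 270/360) = 6671 · e^0.080100 = 6671 × 1.083395 = $7227.3280
Market $7449 > fair $7227.3280: forward overpriced → cash-and-carry (buy spot, short the forward).
At maturity, profit = |F_mkt − F*| = |7449 − 7227.3280| = $222 per tonne

$222 per tonne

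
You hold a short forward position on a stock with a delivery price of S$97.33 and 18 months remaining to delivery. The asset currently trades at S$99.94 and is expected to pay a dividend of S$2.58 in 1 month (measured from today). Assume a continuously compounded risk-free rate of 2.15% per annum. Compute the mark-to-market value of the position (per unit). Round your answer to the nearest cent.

-S$3.12

PV(remaining dividends) I = 2.58·e^(−0.0215·1/12) = 2.5754
Current forward F = (S − I)·e^(rT) = (99.94 − 2.5754)·e^(0.0215·18/12) = 97.3646 × 1.032776 = 100.5558
Value (long) = (F − K)·e^(−rT) = (100.5558 − 97.33) × 0.968264 = 3.1234
Short position value = −(long value) = -S$3.12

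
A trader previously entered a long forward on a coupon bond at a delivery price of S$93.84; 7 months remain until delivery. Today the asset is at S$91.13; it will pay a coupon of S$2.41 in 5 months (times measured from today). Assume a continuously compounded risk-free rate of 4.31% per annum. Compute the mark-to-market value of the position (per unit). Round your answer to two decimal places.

PV(remaining coupons) I = 2.41·e^(−0.0431·5/12) = 2.3671
Current forward F = (S − I)·e^(rT) = (91.13 − 2.3671)·e^(0.0431·7/12) = 88.7629 × 1.025460 = 91.0228
Value (long) = (F − K)·e^(−rT) = (91.0228 − 93.84) × 0.975172 = -2.7473
Value = -S$2.75

-S$2.75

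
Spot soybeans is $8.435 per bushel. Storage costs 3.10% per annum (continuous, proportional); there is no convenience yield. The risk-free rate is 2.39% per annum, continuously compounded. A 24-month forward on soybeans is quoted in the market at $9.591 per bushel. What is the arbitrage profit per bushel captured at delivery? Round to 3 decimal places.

Fair forward: F* = S·e^(carry·T), with carry = (r + u) = 0.0239 + 0.0310 = 0.0549
F* = 8.435 · e^(0.0549 × 24/12) = 8.435 · e^0.109800 = 8.435 × 1.116055 = $9.4139
Market $9.591 > fair $9.4139: forward overpriced → cash-and-carry (buy spot, short the forward).
At maturity, profit = |F_mkt − F*| = |9.591 − 9.4139| = $0.177 per bushel

$0.177 per bushel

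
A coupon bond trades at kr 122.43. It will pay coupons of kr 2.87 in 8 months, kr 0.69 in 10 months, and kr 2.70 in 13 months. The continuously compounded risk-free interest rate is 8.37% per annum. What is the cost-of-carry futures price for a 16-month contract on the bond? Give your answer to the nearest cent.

kr 130.37

PV(coupons) I = 2.87·e^(−0.0837·8/12) + 0.69·e^(−0.0837·10/12) + 2.70·e^(−0.0837·13/12)
I = 2.7142 + 0.6435 + 2.4659 = 5.8236
F = (S − I)·e^(rT) = (122.43 − 5.8236) · e^(0.0837·16/12)
= 116.6064 · e^0.111600 = 116.6064 × 1.118066 = kr 130.37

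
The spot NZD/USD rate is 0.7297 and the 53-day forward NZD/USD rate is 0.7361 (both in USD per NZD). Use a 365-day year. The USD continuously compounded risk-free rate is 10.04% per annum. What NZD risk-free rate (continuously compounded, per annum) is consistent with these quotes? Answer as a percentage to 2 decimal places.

4.03%

F = S·e^((r_USD − r_NZD)T) ⇒ r_NZD = r_USD − ln(F/S)/T
ln(0.7361/0.7297) = 0.008732; /(53/365) = 0.060135
r_NZD = 0.1004 − 0.060135 = 0.040265
r_NZD = 4.03%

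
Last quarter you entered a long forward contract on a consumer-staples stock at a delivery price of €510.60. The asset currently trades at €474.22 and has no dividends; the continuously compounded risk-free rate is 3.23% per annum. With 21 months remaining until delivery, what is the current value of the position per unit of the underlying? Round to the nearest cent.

-€8.32

Current fair forward for the remaining 21 months: F = S·e^(r·T), r = 0.0323
F = 474.22 · e^(0.0323 × 21/12) = 474.22 × 1.058153 = 501.7973
Value of long forward = (F − K)·e^(−rT) = (501.7973 − 510.60) · e^(−0.0323·21/12)
= -8.8027 × 0.945043 = -8.32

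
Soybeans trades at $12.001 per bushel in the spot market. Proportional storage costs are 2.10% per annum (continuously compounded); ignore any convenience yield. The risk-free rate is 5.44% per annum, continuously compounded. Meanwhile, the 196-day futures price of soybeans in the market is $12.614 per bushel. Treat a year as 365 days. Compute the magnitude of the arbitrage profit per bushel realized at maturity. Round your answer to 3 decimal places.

$0.117 per bushel

Fair futures: F* = S·e^(carry·T), with carry = (r + u) = 0.0544 + 0.0210 = 0.0754
F* = 12.001 · e^(0.0754 × 196/365) = 12.001 · e^0.040489 = 12.001 × 1.041320 = $12.4969
Market $12.614 > fair $12.4969: forward overpriced → cash-and-carry (buy spot, short the forward).
At maturity, profit = |F_mkt − F*| = |12.614 − 12.4969| = $0.117 per bushel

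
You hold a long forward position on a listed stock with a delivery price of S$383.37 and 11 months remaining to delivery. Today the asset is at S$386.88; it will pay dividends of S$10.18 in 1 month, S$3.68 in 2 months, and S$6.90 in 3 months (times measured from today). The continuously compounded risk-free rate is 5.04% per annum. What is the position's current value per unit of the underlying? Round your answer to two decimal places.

S$0.22

PV(remaining dividends) I = 10.18·e^(−0.0504·1/12) + 3.68·e^(−0.0504·2/12) + 6.90·e^(−0.0504·3/12) = 20.6002
Current forward F = (S − I)·e^(rT) = (386.88 − 20.6002)·e^(0.0504·11/12) = 366.2798 × 1.047284 = 383.5990
Value (long) = (F − K)·e^(−rT) = (383.5990 − 383.37) × 0.954851 = 0.2187
Value = S$0.22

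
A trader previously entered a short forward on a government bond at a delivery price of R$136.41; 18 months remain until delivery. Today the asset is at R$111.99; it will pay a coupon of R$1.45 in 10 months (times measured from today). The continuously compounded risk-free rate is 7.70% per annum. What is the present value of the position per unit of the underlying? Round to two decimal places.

R$10.90

PV(remaining coupons) I = 1.45·e^(−0.0770·10/12) = 1.3599
Current forward F = (S − I)·e^(rT) = (111.99 − 1.3599)·e^(0.0770·18/12) = 110.6301 × 1.122435 = 124.1751
Value (long) = (F − K)·e^(−rT) = (124.1751 − 136.41) × 0.890921 = -10.9003
Short position value = −(long value) = R$10.90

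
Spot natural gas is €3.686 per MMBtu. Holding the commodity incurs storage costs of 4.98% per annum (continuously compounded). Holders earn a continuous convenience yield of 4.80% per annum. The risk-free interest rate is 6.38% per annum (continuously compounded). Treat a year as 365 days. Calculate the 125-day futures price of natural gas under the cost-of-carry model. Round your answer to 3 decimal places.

Net carry = r + u − y = 0.0638 + 0.0498 − 0.0480 = 0.0656
F = S·e^((r+u−y)T) = 3.686 · e^(0.0656 × 125/365) = 3.686 · e^0.022466
= 3.686 × 1.022720 = €3.770 per MMBtu

€3.770 per MMBtu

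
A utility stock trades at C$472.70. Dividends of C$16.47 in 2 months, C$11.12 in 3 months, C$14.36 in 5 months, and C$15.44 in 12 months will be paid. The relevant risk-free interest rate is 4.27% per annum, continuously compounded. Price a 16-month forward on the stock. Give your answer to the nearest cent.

PV(dividends) I = 16.47·e^(−0.0427·2/12) + 11.12·e^(−0.0427·3/12) + 14.36·e^(−0.0427·5/12) + 15.44·e^(−0.0427·12/12)
I = 16.3532 + 11.0019 + 14.1068 + 14.7946 = 56.2565
F = (S − I)·e^(rT) = (472.70 − 56.2565) · e^(0.0427·16/12)
= 416.4435 · e^0.056933 = 416.4435 × 1.058585 = C$440.84

C$440.84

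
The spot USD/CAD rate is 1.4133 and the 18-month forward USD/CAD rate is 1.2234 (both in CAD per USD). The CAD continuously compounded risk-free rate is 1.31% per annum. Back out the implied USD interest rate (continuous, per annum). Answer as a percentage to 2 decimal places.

F = S·e^((r_CAD − r_USD)T) ⇒ r_USD = r_CAD − ln(F/S)/T
ln(1.2234/1.4133) = -0.144294; /(18/12) = -0.096196
r_USD = 0.0131 + 0.096196 = 0.109296
r_USD = 10.93%

10.93%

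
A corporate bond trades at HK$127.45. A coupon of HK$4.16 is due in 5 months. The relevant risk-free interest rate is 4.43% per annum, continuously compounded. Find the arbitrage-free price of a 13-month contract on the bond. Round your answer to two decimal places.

PV(coupons) I = 4.16·e^(−0.0443·5/12)
I = 4.0839
F = (S − I)·e^(rT) = (127.45 − 4.0839) · e^(0.0443·13/12)
= 123.3661 · e^0.047992 = 123.3661 × 1.049162 = HK$129.43

HK$129.43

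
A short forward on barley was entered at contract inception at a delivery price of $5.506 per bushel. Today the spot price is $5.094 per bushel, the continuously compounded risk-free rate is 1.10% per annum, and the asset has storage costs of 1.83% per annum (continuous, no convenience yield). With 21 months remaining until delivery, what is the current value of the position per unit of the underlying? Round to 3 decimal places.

$0.141 per bushel

Current fair forward for the remaining 21 months: F = S·e^((r + u)·T), (r + u) = 0.0110 + 0.0183 = 0.0293
F = 5.094 · e^(0.0293 × 21/12) = 5.094 × 1.052612 = 5.3620
Value of long forward = (F − K)·e^(−rT) = (5.3620 − 5.506) · e^(−0.0110·21/12)
= -0.1440 × 0.980934 = -0.141
Short position value = −(long value) = $0.141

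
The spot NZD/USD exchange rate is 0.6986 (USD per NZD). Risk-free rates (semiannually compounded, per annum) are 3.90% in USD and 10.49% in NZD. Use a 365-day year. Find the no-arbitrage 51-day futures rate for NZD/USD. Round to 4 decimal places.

By covered interest parity, F = S · (1+r_USD/2)^(2T) / (1+r_NZD/2)^(2T)
= 0.6986 × 1.005411 / 1.014388 = 0.6986 × 0.991150
F = 0.6924 USD per NZD

0.6924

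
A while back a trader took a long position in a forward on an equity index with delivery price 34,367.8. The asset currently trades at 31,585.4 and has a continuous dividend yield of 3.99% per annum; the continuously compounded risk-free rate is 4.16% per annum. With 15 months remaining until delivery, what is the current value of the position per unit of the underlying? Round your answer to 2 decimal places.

-2577.63

Current fair forward for the remaining 15 months: F = S·e^((r − q)·T), (r − q) = 0.0416 − 0.0399 = 0.0017
F = 31585.4 · e^(0.0017 × 15/12) = 31585.4 × 1.00212726 = 31652.5904
Value of long forward = (F − K)·e^(−rT) = (31652.5904 − 34367.8) · e^(−0.0416·15/12)
= -2715.2096 × 0.94932887 = -2577.63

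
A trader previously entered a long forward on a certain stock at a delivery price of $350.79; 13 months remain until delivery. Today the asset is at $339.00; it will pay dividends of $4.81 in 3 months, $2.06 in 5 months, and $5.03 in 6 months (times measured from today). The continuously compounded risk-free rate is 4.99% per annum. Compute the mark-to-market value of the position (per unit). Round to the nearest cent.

PV(remaining dividends) I = 4.81·e^(−0.0499·3/12) + 2.06·e^(−0.0499·5/12) + 5.03·e^(−0.0499·6/12) = 11.6740
Current forward F = (S − I)·e^(rT) = (339.00 − 11.6740)·e^(0.0499·13/12) = 327.3260 × 1.055546 = 345.5076
Value (long) = (F − K)·e^(−rT) = (345.5076 − 350.79) × 0.947377 = -5.0044
Value = -$5.00

-$5.00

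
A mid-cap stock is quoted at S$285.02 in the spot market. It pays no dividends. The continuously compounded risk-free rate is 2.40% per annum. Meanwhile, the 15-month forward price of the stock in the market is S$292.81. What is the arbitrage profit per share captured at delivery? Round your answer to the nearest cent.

S$0.89 per share

Fair forward: F* = S·e^(carry·T), with carry = r = 0.0240
F* = 285.02 · e^(0.0240 × 15/12) = 285.02 · e^0.030000 = 285.02 × 1.030455 = S$293.7003
Market S$292.81 < fair S$293.7003: forward underpriced → reverse cash-and-carry (short spot, go long the forward).
At maturity, profit = |F_mkt − F*| = |292.81 − 293.7003| = S$0.89 per share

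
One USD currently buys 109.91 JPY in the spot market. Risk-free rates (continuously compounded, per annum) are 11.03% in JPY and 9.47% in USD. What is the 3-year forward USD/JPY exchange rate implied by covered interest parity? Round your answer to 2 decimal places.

115.18

F = S·e^((r_JPY − r_USD)T) = 109.91 · e^((0.1103 − 0.0947) × 3)
= 109.91 · e^0.046800 = 109.91 × 1.047912
F = 115.18 JPY per USD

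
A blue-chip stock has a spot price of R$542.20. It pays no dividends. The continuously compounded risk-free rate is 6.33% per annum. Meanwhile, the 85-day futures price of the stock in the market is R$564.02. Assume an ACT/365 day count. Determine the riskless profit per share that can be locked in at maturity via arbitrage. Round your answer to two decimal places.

Fair futures: F* = S·e^(carry·T), with carry = r = 0.0633
F* = 542.20 · e^(0.0633 × 85/365) = 542.20 · e^0.014741 = 542.20 × 1.014850 = R$550.2517
Market R$564.02 > fair R$550.2517: forward overpriced → cash-and-carry (buy spot, short the forward).
At maturity, profit = |F_mkt − F*| = |564.02 − 550.2517| = R$13.77 per share

R$13.77 per share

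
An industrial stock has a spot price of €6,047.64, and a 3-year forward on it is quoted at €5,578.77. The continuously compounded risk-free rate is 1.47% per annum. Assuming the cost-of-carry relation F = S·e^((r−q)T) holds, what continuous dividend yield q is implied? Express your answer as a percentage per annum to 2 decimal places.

From F = S·e^((r−q)T): (r − q) = ln(F/S)/T
ln(5578.77/6047.64) = ln(0.922471) = -0.080699
(r − q) = -0.080699 / (3) = -0.026900
q = r − ln(F/S)/T = 0.0147 + 0.026900 = 0.041600
q = 4.16%

4.16%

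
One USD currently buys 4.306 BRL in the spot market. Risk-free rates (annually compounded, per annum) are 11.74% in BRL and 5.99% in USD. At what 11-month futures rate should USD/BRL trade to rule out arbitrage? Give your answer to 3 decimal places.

By covered interest parity, F = S · (1+r_BRL)^T / (1+r_USD)^T
= 4.306 × 1.107111 / 1.054774 = 4.306 × 1.049619
F = 4.520 BRL per USD

4.520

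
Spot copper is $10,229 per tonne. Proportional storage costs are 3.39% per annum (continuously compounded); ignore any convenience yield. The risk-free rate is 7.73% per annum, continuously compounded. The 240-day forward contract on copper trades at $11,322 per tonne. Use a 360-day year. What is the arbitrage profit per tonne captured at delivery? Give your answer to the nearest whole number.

Fair forward: F* = S·e^(carry·T), with carry = (r + u) = 0.0773 + 0.0339 = 0.1112
F* = 10229 · e^(0.1112 × 240/360) = 10229 · e^0.074133 = 10229 × 1.076950 = $11016.1216
Market $11322 > fair $11016.1216: forward overpriced → cash-and-carry (buy spot, short the forward).
At maturity, profit = |F_mkt − F*| = |11322 − 11016.1216| = $306 per tonne

$306 per tonne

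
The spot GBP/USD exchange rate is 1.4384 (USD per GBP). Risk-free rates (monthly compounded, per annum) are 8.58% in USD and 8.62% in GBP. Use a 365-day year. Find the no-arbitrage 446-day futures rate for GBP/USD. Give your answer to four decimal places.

1.4377

By covered interest parity, F = S · (1+r_USD/12)^(12T) / (1+r_GBP/12)^(12T)
= 1.4384 × 1.110119 / 1.110658 = 1.4384 × 0.999515
F = 1.4377 USD per GBP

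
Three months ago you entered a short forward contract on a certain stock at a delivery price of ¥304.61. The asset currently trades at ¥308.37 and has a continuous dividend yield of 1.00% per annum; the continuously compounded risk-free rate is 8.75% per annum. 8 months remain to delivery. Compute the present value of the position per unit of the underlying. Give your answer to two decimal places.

Current fair forward for the remaining 8 months: F = S·e^((r − q)·T), (r − q) = 0.0875 − 0.0100 = 0.0775
F = 308.37 · e^(0.0775 × 8/12) = 308.37 × 1.053025 = 324.7213
Value of long forward = (F − K)·e^(−rT) = (324.7213 − 304.61) · e^(−0.0875·8/12)
= 20.1113 × 0.943335 = 18.97
Short position value = −(long value) = -¥18.97

-¥18.97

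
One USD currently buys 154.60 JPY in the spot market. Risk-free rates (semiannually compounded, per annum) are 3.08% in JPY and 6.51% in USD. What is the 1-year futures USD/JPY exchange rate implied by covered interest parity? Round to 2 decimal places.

By covered interest parity, F = S · (1+r_JPY/2)^(2T) / (1+r_USD/2)^(2T)
= 154.60 × 1.031037 / 1.066160 = 154.60 × 0.967057
F = 149.51 JPY per USD

149.51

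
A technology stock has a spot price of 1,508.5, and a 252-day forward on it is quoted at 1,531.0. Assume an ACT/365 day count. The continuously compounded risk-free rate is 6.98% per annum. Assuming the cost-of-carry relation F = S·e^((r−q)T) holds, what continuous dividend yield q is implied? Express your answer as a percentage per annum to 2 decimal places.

From F = S·e^((r−q)T): (r − q) = ln(F/S)/T
ln(1531.0/1508.5) = ln(1.014915) = 0.014805
(r − q) = 0.014805 / (252/365) = 0.021444
q = r − ln(F/S)/T = 0.0698 − 0.021444 = 0.048356
q = 4.84%

4.84%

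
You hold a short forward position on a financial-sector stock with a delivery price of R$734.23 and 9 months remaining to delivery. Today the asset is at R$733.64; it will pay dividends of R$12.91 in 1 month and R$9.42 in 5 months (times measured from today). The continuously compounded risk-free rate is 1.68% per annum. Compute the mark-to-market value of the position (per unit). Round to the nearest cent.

PV(remaining dividends) I = 12.91·e^(−0.0168·1/12) + 9.42·e^(−0.0168·5/12) = 22.2462
Current forward F = (S − I)·e^(rT) = (733.64 − 22.2462)·e^(0.0168·9/12) = 711.3938 × 1.012680 = 720.4143
Value (long) = (F − K)·e^(−rT) = (720.4143 − 734.23) × 0.987479 = -13.6427
Short position value = −(long value) = R$13.64

R$13.64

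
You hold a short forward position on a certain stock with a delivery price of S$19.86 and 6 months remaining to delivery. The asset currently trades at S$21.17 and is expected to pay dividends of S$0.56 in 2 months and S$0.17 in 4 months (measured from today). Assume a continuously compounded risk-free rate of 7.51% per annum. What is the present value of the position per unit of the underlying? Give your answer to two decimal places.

-S$1.32

PV(remaining dividends) I = 0.56·e^(−0.0751·2/12) + 0.17·e^(−0.0751·4/12) = 0.7188
Current forward F = (S − I)·e^(rT) = (21.17 − 0.7188)·e^(0.0751·6/12) = 20.4512 × 1.038264 = 21.2337
Value (long) = (F − K)·e^(−rT) = (21.2337 − 19.86) × 0.963146 = 1.3231
Short position value = −(long value) = -S$1.32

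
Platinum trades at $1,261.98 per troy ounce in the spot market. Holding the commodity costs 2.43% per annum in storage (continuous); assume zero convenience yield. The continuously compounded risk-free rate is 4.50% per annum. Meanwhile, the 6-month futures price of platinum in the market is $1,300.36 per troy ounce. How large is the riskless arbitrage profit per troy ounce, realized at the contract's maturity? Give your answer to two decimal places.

Fair futures: F* = S·e^(carry·T), with carry = (r + u) = 0.0450 + 0.0243 = 0.0693
F* = 1261.98 · e^(0.0693 × 6/12) = 1261.98 · e^0.03465000 = 1261.98 × 1.03525731 = $1306.4740
Market $1300.36 < fair $1306.4740: forward underpriced → reverse cash-and-carry (short spot, go long the forward).
At maturity, profit = |F_mkt − F*| = |1300.36 − 1306.4740| = $6.11 per troy ounce

$6.11 per troy ounce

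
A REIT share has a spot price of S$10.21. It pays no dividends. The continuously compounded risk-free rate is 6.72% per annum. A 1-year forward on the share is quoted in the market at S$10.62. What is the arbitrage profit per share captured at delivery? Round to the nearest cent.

Fair forward: F* = S·e^(carry·T), with carry = r = 0.0672
F* = 10.21 · e^(0.0672 × 1) = 10.21 · e^0.067200 = 10.21 × 1.069509 = S$10.9197
Market S$10.62 < fair S$10.9197: forward underpriced → reverse cash-and-carry (short spot, go long the forward).
At maturity, profit = |F_mkt − F*| = |10.62 − 10.9197| = S$0.30 per share

S$0.30 per share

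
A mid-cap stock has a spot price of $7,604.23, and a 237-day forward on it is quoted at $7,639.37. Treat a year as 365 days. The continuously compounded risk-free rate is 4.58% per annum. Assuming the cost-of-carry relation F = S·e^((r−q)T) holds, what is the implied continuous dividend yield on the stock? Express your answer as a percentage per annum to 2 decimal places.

From F = S·e^((r−q)T): (r − q) = ln(F/S)/T
ln(7639.37/7604.23) = ln(1.004621) = 0.004610
(r − q) = 0.004610 / (237/365) = 0.007100
q = r − ln(F/S)/T = 0.0458 − 0.007100 = 0.038700
q = 3.87%

3.87%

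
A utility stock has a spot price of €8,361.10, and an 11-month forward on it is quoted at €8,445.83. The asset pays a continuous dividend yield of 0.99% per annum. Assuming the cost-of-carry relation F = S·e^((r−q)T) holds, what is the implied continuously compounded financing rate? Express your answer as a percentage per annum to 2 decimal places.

2.09%

From F = S·e^((r−q)T): (r − q) = ln(F/S)/T
ln(8445.83/8361.10) = ln(1.010134) = 0.010083
(r − q) = 0.010083 / (11/12) = 0.011000
r = ln(F/S)/T + q = 0.011000 + 0.0099 = 0.020900
r = 2.09%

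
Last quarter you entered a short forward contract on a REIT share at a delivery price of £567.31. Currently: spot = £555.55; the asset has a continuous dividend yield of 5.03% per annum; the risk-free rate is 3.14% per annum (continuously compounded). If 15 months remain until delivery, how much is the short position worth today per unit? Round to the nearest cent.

£23.78

Current fair forward for the remaining 15 months: F = S·e^((r − q)·T), (r − q) = 0.0314 − 0.0503 = -0.0189
F = 555.55 · e^(-0.0189 × 15/12) = 555.55 × 0.976652 = 542.5790
Value of long forward = (F − K)·e^(−rT) = (542.5790 − 567.31) · e^(−0.0314·15/12)
= -24.7310 × 0.961510 = -23.78
Short position value = −(long value) = £23.78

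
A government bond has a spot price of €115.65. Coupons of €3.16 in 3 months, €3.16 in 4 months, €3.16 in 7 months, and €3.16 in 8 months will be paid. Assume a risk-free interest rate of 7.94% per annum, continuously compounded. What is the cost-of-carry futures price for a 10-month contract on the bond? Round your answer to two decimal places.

PV(coupons) I = 3.16·e^(−0.0794·3/12) + 3.16·e^(−0.0794·4/12) + 3.16·e^(−0.0794·7/12) + 3.16·e^(−0.0794·8/12)
I = 3.0979 + 3.0775 + 3.0170 + 2.9971 = 12.1895
F = (S − I)·e^(rT) = (115.65 − 12.1895) · e^(0.0794·10/12)
= 103.4605 · e^0.066167 = 103.4605 × 1.068405 = €110.54

€110.54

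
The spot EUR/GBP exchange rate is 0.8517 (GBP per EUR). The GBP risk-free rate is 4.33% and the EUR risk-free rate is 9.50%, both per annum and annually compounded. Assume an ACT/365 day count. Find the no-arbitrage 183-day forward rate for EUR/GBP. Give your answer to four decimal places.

By covered interest parity, F = S · (1+r_GBP)^T / (1+r_EUR)^T
= 0.8517 × 1.021480 / 1.046553 = 0.8517 × 0.976042
F = 0.8313 GBP per EUR

0.8313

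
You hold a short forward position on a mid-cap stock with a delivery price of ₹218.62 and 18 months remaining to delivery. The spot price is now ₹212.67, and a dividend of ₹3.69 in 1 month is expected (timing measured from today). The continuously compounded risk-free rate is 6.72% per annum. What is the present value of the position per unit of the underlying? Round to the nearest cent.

-₹11.34

PV(remaining dividends) I = 3.69·e^(−0.0672·1/12) = 3.6694
Current forward F = (S − I)·e^(rT) = (212.67 − 3.6694)·e^(0.0672·18/12) = 209.0006 × 1.106055 = 231.1662
Value (long) = (F − K)·e^(−rT) = (231.1662 − 218.62) × 0.904114 = 11.3432
Short position value = −(long value) = -₹11.34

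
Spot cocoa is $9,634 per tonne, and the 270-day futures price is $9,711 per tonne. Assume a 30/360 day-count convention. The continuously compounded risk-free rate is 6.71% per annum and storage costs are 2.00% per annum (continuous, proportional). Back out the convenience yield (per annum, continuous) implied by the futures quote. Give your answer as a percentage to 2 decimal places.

7.65%

F = S·e^((r+u−y)T) ⇒ (r+u−y) = ln(F/S)/T
ln(9711/9634) = 0.007961; /T ⇒ 0.010615
y = r + u − ln(F/S)/T = 0.0671 + 0.0200 − 0.010615 = 0.076485
y = 7.65%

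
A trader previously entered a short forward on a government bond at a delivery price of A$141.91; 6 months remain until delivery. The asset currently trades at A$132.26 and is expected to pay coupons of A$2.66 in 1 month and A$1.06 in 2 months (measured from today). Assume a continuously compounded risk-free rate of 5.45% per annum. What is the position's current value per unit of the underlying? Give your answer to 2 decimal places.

A$9.53

PV(remaining coupons) I = 2.66·e^(−0.0545·1/12) + 1.06·e^(−0.0545·2/12) = 3.6984
Current forward F = (S − I)·e^(rT) = (132.26 − 3.6984)·e^(0.0545·6/12) = 128.5616 × 1.027625 = 132.1131
Value (long) = (F − K)·e^(−rT) = (132.1131 − 141.91) × 0.973118 = -9.5335
Short position value = −(long value) = A$9.53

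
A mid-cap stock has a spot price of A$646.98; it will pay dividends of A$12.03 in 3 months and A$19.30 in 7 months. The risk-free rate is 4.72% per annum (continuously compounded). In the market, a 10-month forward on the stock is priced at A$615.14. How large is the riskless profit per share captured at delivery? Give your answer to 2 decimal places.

PV(dividends) I = 12.03·e^(−0.0472·3/12) + 19.30·e^(−0.0472·7/12) = 30.6647
Fair forward F* = (S − I)·e^(rT) = (646.98 − 30.6647)·e^0.039333 = 616.3153 × 1.040117 = 641.0400
Market A$615.14 < fair 641.0400: forward underpriced → reverse cash-and-carry (short the stock, invest proceeds at r, pay the dividends, go long the forward).
Profit at T = |F_mkt − F*| = |615.14 − 641.0400| = A$25.90 per share

A$25.90 per share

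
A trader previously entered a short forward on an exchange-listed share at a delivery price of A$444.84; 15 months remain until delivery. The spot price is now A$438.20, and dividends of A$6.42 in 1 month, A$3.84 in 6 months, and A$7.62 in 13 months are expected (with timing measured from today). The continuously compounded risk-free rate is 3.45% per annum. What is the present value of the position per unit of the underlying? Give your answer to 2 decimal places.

A$5.38

PV(remaining dividends) I = 6.42·e^(−0.0345·1/12) + 3.84·e^(−0.0345·6/12) + 7.62·e^(−0.0345·13/12) = 17.5164
Current forward F = (S − I)·e^(rT) = (438.20 − 17.5164)·e^(0.0345·15/12) = 420.6836 × 1.044068 = 439.2223
Value (long) = (F − K)·e^(−rT) = (439.2223 − 444.84) × 0.957792 = -5.3806
Short position value = −(long value) = A$5.38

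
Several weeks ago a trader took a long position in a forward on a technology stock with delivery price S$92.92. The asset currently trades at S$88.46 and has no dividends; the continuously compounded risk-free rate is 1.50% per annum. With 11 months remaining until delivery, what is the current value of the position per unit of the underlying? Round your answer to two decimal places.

Current fair forward for the remaining 11 months: F = S·e^(r·T), r = 0.0150
F = 88.46 · e^(0.0150 × 11/12) = 88.46 × 1.013845 = 89.6847
Value of long forward = (F − K)·e^(−rT) = (89.6847 − 92.92) · e^(−0.0150·11/12)
= -3.2353 × 0.986344 = -3.19

-S$3.19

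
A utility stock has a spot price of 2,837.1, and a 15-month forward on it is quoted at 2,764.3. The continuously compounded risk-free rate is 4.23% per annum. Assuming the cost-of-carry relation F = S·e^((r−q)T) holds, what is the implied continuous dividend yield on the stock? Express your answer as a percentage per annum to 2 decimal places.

6.31%

From F = S·e^((r−q)T): (r − q) = ln(F/S)/T
ln(2764.3/2837.1) = ln(0.974340) = -0.025995
(r − q) = -0.025995 / (15/12) = -0.020796
q = r − ln(F/S)/T = 0.0423 + 0.020796 = 0.063096
q = 6.31%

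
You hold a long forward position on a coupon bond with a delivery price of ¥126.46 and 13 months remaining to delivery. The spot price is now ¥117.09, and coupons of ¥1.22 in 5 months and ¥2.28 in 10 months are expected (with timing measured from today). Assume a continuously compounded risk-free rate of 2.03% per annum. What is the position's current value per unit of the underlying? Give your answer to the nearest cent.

PV(remaining coupons) I = 1.22·e^(−0.0203·5/12) + 2.28·e^(−0.0203·10/12) = 3.4515
Current forward F = (S − I)·e^(rT) = (117.09 − 3.4515)·e^(0.0203·13/12) = 113.6385 × 1.022235 = 116.1653
Value (long) = (F − K)·e^(−rT) = (116.1653 − 126.46) × 0.978248 = -10.0708
Value = -¥10.07

-¥10.07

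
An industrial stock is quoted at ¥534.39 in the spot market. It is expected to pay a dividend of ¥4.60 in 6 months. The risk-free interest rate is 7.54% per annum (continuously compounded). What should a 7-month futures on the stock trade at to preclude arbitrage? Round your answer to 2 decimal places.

¥553.79

PV(dividends) I = 4.60·e^(−0.0754·6/12)
I = 4.4298
F = (S − I)·e^(rT) = (534.39 − 4.4298) · e^(0.0754·7/12)
= 529.9602 · e^0.043983 = 529.9602 × 1.044965 = ¥553.79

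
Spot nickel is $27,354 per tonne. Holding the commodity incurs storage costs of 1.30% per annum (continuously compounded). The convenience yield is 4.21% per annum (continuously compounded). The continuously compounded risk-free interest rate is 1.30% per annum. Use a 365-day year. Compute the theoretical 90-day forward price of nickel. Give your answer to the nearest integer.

Net carry = r + u − y = 0.0130 + 0.0130 − 0.0421 = -0.0161
F = S·e^((r+u−y)T) = 27354 · e^(-0.0161 × 90/365) = 27354 · e^-0.003970
= 27354 × 0.996038 = $27,246 per tonne

$27,246 per tonne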